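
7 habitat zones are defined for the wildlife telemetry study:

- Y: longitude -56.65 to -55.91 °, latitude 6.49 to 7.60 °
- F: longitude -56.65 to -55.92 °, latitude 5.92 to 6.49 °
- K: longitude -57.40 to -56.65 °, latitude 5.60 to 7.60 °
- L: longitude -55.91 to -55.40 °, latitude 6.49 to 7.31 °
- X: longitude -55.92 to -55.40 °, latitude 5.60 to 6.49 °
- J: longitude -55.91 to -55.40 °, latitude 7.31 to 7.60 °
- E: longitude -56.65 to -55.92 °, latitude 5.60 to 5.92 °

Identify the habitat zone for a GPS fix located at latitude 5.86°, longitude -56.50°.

E

The point has longitude = -56.50 and latitude = 5.86.
Only E satisfies -56.65 ≤ longitude ≤ -55.92 and 5.60 ≤ latitude ≤ 5.92.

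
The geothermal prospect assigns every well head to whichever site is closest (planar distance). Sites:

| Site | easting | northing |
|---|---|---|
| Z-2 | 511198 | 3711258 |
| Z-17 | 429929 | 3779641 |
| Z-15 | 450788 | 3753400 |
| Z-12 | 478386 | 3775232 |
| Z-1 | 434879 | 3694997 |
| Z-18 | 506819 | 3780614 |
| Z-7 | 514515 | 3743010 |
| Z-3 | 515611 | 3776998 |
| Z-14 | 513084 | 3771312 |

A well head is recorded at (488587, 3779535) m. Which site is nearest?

Z-12

Squared distances to each site:
Z-2: 5173006050.000; Z-17: 3440772200.000; Z-15: 2111802626.000; Z-12: 122576210.000; Z-1: 10031222708.000; Z-18: 333570065.000; Z-7: 2006336809.000; Z-3: 736732945.000; Z-14: 667720738.000.
Minimum at Z-12.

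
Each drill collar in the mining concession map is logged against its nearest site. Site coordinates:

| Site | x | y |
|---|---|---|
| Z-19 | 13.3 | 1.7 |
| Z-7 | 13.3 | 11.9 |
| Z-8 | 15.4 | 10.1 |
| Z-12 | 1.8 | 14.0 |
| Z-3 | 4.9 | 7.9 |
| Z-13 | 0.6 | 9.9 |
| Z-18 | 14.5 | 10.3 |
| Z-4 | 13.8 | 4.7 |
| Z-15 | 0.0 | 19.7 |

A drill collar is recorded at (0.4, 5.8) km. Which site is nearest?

Squared distances to each site:
Z-19: 183.220; Z-7: 203.620; Z-8: 243.490; Z-12: 69.200; Z-3: 24.660; Z-13: 16.850; Z-18: 219.060; Z-4: 180.770; Z-15: 193.370.
Minimum at Z-13.

Z-13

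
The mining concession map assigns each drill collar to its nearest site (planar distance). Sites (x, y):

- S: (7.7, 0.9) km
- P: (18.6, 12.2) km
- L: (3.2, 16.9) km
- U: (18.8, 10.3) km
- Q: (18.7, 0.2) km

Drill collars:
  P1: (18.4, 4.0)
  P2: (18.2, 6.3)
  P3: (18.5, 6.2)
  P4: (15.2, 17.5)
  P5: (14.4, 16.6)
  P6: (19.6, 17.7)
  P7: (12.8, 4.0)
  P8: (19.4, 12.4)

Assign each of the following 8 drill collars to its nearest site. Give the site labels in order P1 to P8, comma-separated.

P1 → Q (d²=14.53)
P2 → U (d²=16.36)
P3 → U (d²=16.90)
P4 → P (d²=39.65)
P5 → P (d²=37.00)
P6 → P (d²=31.25)
P7 → S (d²=35.62)
P8 → P (d²=0.68)

Q, U, U, P, P, P, S, P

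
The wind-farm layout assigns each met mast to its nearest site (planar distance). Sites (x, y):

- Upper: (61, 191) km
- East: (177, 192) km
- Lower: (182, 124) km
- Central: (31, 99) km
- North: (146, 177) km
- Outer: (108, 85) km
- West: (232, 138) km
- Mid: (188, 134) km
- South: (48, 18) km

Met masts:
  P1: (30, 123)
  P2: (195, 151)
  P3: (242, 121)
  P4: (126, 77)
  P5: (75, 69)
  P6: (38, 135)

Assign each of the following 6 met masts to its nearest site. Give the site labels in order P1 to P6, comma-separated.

Central, Mid, West, Outer, Outer, Central

P1 → Central (d²=577.00)
P2 → Mid (d²=338.00)
P3 → West (d²=389.00)
P4 → Outer (d²=388.00)
P5 → Outer (d²=1345.00)
P6 → Central (d²=1345.00)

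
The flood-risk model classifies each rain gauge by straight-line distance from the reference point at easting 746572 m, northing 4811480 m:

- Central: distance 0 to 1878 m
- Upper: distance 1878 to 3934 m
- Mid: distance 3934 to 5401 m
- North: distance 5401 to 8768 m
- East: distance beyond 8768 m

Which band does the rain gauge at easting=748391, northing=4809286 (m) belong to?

Distance = √((748391−746572)² + (4809286−4811480)²) = √(3308761.000 + 4813636.000) = 2849.982 m.
1878 ≤ 2849.982 < 3934 → Upper.

Upper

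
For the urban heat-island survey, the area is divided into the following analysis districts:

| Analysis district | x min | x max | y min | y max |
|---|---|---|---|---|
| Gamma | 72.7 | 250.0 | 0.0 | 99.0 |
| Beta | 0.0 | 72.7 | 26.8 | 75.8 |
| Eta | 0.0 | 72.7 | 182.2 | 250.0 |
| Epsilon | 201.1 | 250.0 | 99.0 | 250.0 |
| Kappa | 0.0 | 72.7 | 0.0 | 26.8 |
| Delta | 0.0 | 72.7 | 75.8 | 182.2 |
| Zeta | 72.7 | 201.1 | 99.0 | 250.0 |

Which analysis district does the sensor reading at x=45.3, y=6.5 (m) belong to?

The point has x = 45.3 and y = 6.5.
Only Kappa satisfies 0.0 ≤ x ≤ 72.7 and 0.0 ≤ y ≤ 26.8.

Kappa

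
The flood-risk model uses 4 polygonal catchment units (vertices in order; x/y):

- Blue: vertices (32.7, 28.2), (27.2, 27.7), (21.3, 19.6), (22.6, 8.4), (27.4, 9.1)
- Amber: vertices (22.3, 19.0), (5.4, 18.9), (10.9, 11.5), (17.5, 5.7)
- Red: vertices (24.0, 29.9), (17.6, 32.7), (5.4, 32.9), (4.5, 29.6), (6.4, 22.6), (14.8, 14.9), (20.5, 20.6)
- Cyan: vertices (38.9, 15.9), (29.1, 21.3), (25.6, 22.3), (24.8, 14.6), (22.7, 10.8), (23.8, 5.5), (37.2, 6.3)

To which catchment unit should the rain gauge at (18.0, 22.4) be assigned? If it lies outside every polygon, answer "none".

Red

Cast a ray rightward from (18.0, 22.4). For each polygon, the edges (by vertex number in listed order) whose endpoints lie on opposite sides of y = 22.4, where each meets that height, and whether that is right or left of the point:
Blue: 2–3 at x≈23.34 (right), 5–1 at x≈31.09 (right) → 2 crossings.
Amber: no edge straddles that height → 0 crossings.
Red: 5–6 at x≈6.62 (left), 7–1 at x≈21.18 (right) → 1 crossing.
Cyan: no edge straddles that height → 0 crossings.
Only Red has an odd count, so the point is inside Red.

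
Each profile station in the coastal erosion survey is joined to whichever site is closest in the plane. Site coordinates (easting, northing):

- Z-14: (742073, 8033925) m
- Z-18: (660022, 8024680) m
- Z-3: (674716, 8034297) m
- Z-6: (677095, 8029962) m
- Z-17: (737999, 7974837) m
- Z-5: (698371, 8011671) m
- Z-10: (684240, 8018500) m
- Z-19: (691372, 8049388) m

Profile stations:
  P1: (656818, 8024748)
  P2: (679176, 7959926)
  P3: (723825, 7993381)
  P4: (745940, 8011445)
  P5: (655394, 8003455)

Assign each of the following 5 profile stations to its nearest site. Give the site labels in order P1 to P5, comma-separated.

Z-18, Z-5, Z-17, Z-14, Z-18

P1 → Z-18 (d²=10270240.00)
P2 → Z-5 (d²=3045993050.00)
P3 → Z-17 (d²=544782212.00)
P4 → Z-14 (d²=520304089.00)
P5 → Z-18 (d²=471919009.00)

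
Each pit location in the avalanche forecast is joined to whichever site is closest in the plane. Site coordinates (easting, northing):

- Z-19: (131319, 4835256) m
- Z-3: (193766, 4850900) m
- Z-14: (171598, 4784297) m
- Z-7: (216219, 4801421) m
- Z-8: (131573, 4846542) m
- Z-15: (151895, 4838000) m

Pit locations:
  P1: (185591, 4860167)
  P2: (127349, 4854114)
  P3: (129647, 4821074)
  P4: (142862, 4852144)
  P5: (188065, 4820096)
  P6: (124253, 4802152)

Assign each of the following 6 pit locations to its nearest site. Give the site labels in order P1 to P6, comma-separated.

Z-3, Z-8, Z-19, Z-8, Z-3, Z-19

P1 → Z-3 (d²=152707914.00)
P2 → Z-8 (d²=75177360.00)
P3 → Z-19 (d²=203924708.00)
P4 → Z-8 (d²=158823925.00)
P5 → Z-3 (d²=981387817.00)
P6 → Z-19 (d²=1145803172.00)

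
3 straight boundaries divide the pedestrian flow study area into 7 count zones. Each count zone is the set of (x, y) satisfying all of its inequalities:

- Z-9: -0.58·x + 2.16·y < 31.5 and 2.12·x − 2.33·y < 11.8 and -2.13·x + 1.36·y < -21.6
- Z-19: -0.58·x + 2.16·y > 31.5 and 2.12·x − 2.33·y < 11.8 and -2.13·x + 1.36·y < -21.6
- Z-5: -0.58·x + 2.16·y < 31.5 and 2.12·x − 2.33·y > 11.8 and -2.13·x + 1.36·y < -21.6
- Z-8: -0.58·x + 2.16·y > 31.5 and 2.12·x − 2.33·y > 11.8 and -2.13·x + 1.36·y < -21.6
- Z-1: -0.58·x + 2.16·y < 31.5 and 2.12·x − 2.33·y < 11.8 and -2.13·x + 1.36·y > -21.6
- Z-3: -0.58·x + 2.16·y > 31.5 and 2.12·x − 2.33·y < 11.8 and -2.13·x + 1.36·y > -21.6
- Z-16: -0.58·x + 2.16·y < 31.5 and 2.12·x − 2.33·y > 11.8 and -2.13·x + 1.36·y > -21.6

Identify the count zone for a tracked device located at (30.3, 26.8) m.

Z-19

-0.58·30.3 + 2.16·26.8 = 40.314, which is > 31.5
2.12·30.3 − 2.33·26.8 = 1.792, which is < 11.8
-2.13·30.3 + 1.36·26.8 = -28.091, which is < -21.6
This sign pattern matches Z-19.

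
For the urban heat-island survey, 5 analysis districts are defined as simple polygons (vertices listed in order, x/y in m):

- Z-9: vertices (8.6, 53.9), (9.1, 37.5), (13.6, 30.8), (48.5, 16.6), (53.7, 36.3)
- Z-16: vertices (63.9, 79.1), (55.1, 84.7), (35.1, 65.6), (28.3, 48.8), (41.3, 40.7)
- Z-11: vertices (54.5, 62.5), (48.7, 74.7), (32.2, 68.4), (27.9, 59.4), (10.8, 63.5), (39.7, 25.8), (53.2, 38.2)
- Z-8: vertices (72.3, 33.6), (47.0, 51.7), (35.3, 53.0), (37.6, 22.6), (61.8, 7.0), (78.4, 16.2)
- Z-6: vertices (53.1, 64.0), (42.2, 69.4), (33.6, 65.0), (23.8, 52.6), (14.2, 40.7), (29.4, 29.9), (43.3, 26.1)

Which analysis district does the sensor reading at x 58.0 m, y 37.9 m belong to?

Cast a ray rightward from (58.0, 37.9). For each polygon, the edges (by vertex number in listed order) whose endpoints lie on opposite sides of y = 37.9, where each meets that height, and whether that is right or left of the point:
Z-9: 1–2 at x≈9.09 (left), 5–1 at x≈49.60 (left) → 0 crossings.
Z-16: no edge straddles that height → 0 crossings.
Z-11: 5–6 at x≈30.42 (left), 6–7 at x≈52.87 (left) → 0 crossings.
Z-8: 1–2 at x≈66.29 (right), 3–4 at x≈36.44 (left) → 1 crossing.
Z-6: 5–6 at x≈18.14 (left), 7–1 at x≈46.35 (left) → 0 crossings.
Only Z-8 has an odd count, so the point is inside Z-8.

Z-8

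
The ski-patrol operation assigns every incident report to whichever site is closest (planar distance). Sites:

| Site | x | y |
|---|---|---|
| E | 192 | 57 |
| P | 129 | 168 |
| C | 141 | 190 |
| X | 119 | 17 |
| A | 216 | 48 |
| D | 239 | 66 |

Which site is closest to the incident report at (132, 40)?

Squared distances to each site:
E: 3889.000; P: 16393.000; C: 22581.000; X: 698.000; A: 7120.000; D: 12125.000.
Minimum at X.

X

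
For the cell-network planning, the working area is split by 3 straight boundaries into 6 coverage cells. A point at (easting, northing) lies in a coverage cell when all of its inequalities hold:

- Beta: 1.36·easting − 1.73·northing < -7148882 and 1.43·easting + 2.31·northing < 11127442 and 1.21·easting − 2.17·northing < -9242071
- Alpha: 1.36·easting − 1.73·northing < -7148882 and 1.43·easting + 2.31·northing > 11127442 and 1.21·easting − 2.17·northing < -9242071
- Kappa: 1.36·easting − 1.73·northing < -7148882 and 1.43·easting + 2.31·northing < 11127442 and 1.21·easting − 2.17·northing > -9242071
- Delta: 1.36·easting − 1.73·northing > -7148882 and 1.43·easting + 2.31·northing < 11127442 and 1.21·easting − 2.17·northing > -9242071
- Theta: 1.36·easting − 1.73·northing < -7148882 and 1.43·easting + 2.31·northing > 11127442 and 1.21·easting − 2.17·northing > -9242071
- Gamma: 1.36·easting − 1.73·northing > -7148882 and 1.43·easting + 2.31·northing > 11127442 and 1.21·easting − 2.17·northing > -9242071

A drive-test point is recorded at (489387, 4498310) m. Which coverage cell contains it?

1.36·489387 − 1.73·4498310 = -7116509.980, which is > -7148882
1.43·489387 + 2.31·4498310 = 11090919.510, which is < 11127442
1.21·489387 − 2.17·4498310 = -9169174.430, which is > -9242071
This sign pattern matches Delta.

Delta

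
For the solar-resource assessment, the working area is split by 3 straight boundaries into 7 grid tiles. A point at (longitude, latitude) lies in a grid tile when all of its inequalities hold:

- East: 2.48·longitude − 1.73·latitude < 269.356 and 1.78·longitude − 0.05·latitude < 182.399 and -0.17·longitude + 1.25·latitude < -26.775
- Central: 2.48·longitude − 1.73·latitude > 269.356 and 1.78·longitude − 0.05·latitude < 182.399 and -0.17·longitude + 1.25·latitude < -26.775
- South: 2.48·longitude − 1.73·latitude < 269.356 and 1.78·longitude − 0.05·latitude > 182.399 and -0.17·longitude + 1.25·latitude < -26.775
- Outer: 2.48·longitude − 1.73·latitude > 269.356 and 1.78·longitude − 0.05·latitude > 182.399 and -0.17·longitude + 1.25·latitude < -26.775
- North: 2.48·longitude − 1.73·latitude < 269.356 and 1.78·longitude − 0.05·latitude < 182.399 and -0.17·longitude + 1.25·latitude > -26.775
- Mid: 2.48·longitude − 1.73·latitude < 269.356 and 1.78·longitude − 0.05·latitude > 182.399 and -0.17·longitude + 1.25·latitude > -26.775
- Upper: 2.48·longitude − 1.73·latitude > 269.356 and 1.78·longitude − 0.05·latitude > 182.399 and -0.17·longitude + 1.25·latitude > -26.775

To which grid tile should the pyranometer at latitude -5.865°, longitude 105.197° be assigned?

2.48·105.197 − 1.73·-5.865 = 271.035, which is > 269.356
1.78·105.197 − 0.05·-5.865 = 187.544, which is > 182.399
-0.17·105.197 + 1.25·-5.865 = -25.215, which is > -26.775
This sign pattern matches Upper.

Upper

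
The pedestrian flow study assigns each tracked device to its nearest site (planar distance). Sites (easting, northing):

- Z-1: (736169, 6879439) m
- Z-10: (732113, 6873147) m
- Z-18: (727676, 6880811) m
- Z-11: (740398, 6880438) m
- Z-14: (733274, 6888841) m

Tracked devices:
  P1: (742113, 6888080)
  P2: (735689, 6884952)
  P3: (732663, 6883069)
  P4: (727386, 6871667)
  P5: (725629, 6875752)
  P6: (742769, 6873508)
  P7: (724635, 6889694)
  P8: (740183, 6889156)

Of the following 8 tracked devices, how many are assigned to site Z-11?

2

P1 → Z-11
P2 → Z-14
P3 → Z-1
P4 → Z-10
P5 → Z-18
P6 → Z-11
P7 → Z-14
P8 → Z-14
2 of the 8 go to Z-11.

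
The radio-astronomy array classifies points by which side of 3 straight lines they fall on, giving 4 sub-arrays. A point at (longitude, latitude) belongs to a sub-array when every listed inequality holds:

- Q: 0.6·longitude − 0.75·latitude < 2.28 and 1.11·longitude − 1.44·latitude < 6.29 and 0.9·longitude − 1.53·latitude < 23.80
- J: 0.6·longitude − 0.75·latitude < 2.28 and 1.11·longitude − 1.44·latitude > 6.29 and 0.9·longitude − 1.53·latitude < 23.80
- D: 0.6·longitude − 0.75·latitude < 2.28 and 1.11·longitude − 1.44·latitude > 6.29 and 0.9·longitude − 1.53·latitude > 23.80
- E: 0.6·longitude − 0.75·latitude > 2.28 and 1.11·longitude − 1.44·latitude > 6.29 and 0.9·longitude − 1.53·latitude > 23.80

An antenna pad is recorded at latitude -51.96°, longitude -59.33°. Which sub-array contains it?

0.6·-59.33 − 0.75·-51.96 = 3.372, which is > 2.28
1.11·-59.33 − 1.44·-51.96 = 8.966, which is > 6.29
0.9·-59.33 − 1.53·-51.96 = 26.102, which is > 23.80
This sign pattern matches E.

E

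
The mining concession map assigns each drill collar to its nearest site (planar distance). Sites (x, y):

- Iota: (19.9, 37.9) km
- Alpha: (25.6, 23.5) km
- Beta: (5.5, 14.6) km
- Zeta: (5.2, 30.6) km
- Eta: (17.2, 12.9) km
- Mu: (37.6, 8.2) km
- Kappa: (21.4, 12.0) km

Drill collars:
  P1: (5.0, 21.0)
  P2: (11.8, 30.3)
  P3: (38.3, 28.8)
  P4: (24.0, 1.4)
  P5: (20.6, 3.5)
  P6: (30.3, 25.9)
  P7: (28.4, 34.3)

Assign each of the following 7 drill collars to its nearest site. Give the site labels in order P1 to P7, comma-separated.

Beta, Zeta, Alpha, Kappa, Kappa, Alpha, Iota

P1 → Beta (d²=41.21)
P2 → Zeta (d²=43.65)
P3 → Alpha (d²=189.38)
P4 → Kappa (d²=119.12)
P5 → Kappa (d²=72.89)
P6 → Alpha (d²=27.85)
P7 → Iota (d²=85.21)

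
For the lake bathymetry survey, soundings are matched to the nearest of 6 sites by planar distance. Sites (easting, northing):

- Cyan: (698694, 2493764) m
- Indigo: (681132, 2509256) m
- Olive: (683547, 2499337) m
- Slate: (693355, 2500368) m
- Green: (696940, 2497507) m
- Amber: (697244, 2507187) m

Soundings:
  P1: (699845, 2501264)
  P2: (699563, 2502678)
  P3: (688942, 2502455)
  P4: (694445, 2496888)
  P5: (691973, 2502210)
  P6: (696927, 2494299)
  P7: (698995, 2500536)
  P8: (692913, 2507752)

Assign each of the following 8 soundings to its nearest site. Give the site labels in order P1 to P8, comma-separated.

P1 → Green (d²=22554074.00)
P2 → Amber (d²=25708842.00)
P3 → Slate (d²=23830138.00)
P4 → Green (d²=6608186.00)
P5 → Slate (d²=5302888.00)
P6 → Cyan (d²=3408514.00)
P7 → Green (d²=13397866.00)
P8 → Amber (d²=19076786.00)

Green, Amber, Slate, Green, Slate, Cyan, Green, Amber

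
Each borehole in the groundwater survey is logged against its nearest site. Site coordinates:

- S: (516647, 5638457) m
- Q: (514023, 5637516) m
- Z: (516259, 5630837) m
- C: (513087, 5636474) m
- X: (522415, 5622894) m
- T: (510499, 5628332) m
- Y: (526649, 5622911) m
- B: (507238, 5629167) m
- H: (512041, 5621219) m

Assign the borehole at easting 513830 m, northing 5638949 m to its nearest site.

Squared distances to each site:
S: 8177553.000; Q: 2090738.000; Z: 71704585.000; C: 6677674.000; X: 331465250.000; T: 123816250.000; Y: 421544205.000; B: 139141988.000; H: 317553421.000.
Minimum at Q.

Q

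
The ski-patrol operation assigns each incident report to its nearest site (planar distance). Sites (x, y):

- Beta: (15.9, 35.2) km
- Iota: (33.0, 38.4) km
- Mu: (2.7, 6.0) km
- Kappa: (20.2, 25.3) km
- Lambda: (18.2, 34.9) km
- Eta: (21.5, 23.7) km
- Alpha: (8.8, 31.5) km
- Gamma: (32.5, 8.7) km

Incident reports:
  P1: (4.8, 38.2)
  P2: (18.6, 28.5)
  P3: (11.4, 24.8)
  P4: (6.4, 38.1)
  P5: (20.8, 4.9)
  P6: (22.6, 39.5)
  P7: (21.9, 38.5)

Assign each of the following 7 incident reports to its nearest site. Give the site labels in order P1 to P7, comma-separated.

Alpha, Kappa, Alpha, Alpha, Gamma, Lambda, Lambda

P1 → Alpha (d²=60.89)
P2 → Kappa (d²=12.80)
P3 → Alpha (d²=51.65)
P4 → Alpha (d²=49.32)
P5 → Gamma (d²=151.33)
P6 → Lambda (d²=40.52)
P7 → Lambda (d²=26.65)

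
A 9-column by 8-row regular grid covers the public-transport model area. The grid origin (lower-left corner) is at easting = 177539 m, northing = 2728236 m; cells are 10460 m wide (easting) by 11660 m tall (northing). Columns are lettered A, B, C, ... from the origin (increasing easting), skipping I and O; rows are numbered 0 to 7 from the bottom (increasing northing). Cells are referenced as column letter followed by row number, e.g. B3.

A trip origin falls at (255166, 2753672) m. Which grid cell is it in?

H2

Column index: ⌊(255166 − 177539) / 10460⌋ = ⌊7.421⌋ = 7 → column H
Row offset from origin: ⌊(2753672 − 2728236) / 11660⌋ = ⌊2.181⌋ = 2 → row 2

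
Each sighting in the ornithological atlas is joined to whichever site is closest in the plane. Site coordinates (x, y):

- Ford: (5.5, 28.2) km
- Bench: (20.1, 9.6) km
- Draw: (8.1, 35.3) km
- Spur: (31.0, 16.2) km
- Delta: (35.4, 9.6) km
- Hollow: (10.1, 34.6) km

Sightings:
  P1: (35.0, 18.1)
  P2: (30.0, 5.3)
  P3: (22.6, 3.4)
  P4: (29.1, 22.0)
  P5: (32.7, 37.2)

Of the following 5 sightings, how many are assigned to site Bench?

1

P1 → Spur
P2 → Delta
P3 → Bench
P4 → Spur
P5 → Spur
1 of the 5 goes to Bench.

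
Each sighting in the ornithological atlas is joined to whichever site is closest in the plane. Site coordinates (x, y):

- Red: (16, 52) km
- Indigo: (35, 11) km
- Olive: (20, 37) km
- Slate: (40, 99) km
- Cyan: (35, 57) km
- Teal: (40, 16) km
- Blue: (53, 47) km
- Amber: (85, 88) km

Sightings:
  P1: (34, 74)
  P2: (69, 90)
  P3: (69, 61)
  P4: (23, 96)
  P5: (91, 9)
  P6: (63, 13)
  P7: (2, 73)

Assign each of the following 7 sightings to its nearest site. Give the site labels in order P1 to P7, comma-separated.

P1 → Cyan (d²=290.00)
P2 → Amber (d²=260.00)
P3 → Blue (d²=452.00)
P4 → Slate (d²=298.00)
P5 → Teal (d²=2650.00)
P6 → Teal (d²=538.00)
P7 → Red (d²=637.00)

Cyan, Amber, Blue, Slate, Teal, Teal, Red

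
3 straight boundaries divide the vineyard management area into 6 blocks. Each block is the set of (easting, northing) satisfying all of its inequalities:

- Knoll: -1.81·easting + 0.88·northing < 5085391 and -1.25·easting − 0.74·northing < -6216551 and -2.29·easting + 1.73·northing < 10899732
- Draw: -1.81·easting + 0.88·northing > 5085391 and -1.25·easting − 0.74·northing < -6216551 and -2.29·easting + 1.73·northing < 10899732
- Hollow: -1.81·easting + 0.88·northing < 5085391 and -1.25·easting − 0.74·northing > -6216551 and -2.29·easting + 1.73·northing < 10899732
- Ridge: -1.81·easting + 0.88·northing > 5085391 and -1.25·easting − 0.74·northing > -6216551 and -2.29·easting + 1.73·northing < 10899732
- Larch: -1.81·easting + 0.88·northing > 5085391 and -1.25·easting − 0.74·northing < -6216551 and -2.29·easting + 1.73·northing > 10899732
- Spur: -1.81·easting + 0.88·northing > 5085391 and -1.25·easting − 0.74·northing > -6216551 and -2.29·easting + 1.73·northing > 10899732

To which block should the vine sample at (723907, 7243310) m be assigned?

Knoll

-1.81·723907 + 0.88·7243310 = 5063841.130, which is < 5085391
-1.25·723907 − 0.74·7243310 = -6264933.150, which is < -6216551
-2.29·723907 + 1.73·7243310 = 10873179.270, which is < 10899732
This sign pattern matches Knoll.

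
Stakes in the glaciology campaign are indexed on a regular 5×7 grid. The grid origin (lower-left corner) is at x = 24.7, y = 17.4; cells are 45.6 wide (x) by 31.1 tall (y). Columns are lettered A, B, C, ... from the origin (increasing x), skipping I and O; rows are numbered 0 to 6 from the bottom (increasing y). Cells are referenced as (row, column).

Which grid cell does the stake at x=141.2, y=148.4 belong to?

Column index: ⌊(141.2 − 24.7) / 45.6⌋ = ⌊2.555⌋ = 2 → column C
Row offset from origin: ⌊(148.4 − 17.4) / 31.1⌋ = ⌊4.212⌋ = 4 → row 4

(4, C)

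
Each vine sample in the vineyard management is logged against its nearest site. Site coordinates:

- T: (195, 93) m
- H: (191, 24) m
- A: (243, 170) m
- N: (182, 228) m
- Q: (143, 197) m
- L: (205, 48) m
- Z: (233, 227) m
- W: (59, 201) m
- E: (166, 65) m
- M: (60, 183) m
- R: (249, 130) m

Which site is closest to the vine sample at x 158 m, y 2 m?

Squared distances to each site:
T: 9650.000; H: 1573.000; A: 35449.000; N: 51652.000; Q: 38250.000; L: 4325.000; Z: 56250.000; W: 49402.000; E: 4033.000; M: 42365.000; R: 24665.000.
Minimum at H.

H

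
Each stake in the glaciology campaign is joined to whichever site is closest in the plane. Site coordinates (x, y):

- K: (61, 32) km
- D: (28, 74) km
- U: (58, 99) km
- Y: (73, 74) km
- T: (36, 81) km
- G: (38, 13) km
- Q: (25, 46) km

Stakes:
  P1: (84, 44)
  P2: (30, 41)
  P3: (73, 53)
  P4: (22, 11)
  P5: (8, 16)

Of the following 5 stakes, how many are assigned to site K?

1

P1 → K
P2 → Q
P3 → Y
P4 → G
P5 → G
1 of the 5 goes to K.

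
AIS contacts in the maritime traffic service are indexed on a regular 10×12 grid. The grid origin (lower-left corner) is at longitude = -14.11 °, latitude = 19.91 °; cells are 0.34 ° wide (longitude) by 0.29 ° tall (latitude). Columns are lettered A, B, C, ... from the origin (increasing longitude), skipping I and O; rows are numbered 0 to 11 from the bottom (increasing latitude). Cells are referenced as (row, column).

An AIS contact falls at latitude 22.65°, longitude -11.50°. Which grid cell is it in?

Column index: ⌊(-11.50 − -14.11) / 0.34⌋ = ⌊7.676⌋ = 7 → column H
Row offset from origin: ⌊(22.65 − 19.91) / 0.29⌋ = ⌊9.448⌋ = 9 → row 9

(9, H)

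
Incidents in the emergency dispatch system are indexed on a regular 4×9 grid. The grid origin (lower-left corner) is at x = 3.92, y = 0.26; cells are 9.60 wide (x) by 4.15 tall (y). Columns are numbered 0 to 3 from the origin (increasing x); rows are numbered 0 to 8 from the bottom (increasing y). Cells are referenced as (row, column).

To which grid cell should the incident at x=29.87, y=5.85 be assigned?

Column index: ⌊(29.87 − 3.92) / 9.60⌋ = ⌊2.703⌋ = 2
Row offset from origin: ⌊(5.85 − 0.26) / 4.15⌋ = ⌊1.347⌋ = 1 → row 1

(1, 2)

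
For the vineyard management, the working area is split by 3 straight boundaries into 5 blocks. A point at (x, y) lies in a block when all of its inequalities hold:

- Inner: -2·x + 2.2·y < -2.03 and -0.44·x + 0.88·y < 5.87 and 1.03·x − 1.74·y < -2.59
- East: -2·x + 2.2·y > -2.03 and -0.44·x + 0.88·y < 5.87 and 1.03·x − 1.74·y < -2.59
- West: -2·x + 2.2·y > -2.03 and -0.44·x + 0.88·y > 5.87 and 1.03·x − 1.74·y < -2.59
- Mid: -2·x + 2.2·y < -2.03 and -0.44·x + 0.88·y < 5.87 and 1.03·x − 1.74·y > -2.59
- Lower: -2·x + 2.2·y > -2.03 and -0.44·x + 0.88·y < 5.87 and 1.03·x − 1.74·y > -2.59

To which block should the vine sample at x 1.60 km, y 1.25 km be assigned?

-2·1.60 + 2.2·1.25 = -0.450, which is > -2.03
-0.44·1.60 + 0.88·1.25 = 0.396, which is < 5.87
1.03·1.60 − 1.74·1.25 = -0.527, which is > -2.59
This sign pattern matches Lower.

Lower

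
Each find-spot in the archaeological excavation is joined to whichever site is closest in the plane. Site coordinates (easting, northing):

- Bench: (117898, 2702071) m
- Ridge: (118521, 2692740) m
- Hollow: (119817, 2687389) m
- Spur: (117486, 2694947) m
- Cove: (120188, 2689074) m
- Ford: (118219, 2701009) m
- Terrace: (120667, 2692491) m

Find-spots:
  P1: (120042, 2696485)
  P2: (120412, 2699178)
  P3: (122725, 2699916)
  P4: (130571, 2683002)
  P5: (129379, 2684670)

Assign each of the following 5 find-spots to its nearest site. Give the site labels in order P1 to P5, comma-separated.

P1 → Spur (d²=8898580.00)
P2 → Ford (d²=8161810.00)
P3 → Ford (d²=21498685.00)
P4 → Hollow (d²=134894285.00)
P5 → Hollow (d²=98824805.00)

Spur, Ford, Ford, Hollow, Hollow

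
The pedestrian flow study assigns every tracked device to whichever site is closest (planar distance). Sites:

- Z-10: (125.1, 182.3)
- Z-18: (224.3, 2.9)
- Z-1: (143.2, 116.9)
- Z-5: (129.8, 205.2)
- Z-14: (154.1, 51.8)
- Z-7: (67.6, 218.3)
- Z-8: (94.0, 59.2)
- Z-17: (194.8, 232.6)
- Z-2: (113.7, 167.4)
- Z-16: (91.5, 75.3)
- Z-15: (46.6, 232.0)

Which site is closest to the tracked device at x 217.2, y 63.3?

Squared distances to each site:
Z-10: 22643.410; Z-18: 3698.570; Z-1: 8348.960; Z-5: 27774.370; Z-14: 4113.860; Z-7: 46405.160; Z-8: 15195.050; Z-17: 29164.250; Z-2: 21549.060; Z-16: 15944.490; Z-15: 57564.050.
Minimum at Z-18.

Z-18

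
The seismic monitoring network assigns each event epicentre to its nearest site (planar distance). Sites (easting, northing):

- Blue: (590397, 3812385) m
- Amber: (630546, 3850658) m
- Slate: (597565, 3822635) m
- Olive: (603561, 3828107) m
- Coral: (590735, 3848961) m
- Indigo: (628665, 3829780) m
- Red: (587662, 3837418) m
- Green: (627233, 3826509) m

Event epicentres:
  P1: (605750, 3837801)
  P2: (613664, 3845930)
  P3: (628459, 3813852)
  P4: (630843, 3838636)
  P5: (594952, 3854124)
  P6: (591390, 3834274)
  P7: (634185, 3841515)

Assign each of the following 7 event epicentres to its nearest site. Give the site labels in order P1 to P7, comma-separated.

Olive, Amber, Green, Indigo, Coral, Red, Amber

P1 → Olive (d²=98765357.00)
P2 → Amber (d²=307355908.00)
P3 → Green (d²=161702725.00)
P4 → Indigo (d²=83172420.00)
P5 → Coral (d²=44439658.00)
P6 → Red (d²=23782720.00)
P7 → Amber (d²=96836770.00)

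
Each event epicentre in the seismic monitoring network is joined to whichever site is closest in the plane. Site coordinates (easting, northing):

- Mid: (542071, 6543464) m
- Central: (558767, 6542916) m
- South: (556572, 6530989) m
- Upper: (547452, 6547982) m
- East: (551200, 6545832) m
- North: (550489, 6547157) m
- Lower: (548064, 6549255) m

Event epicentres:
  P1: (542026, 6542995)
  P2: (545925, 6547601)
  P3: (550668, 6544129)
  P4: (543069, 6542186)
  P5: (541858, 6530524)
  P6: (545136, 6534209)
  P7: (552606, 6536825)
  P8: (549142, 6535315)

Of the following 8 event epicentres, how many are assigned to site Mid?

P1 → Mid
P2 → Upper
P3 → East
P4 → Mid
P5 → Mid
P6 → Mid
P7 → South
P8 → South
4 of the 8 go to Mid.

4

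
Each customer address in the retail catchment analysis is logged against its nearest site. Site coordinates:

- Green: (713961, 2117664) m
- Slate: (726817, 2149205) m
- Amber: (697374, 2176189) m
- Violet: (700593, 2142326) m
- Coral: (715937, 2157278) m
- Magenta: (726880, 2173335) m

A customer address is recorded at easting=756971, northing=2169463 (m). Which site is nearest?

Squared distances to each site:
Green: 4532996501.000; Slate: 1319650280.000; Amber: 3597041485.000; Violet: 3914895653.000; Coral: 1832263381.000; Magenta: 920460665.000.
Minimum at Magenta.

Magenta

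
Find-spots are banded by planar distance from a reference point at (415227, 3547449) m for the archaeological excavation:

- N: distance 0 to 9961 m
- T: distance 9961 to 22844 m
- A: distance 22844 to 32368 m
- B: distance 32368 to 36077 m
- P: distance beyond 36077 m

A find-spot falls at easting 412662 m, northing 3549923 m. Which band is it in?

Distance = √((412662−415227)² + (3549923−3547449)²) = √(6579225.000 + 6120676.000) = 3563.692 m.
0 ≤ 3563.692 < 9961 → N.

N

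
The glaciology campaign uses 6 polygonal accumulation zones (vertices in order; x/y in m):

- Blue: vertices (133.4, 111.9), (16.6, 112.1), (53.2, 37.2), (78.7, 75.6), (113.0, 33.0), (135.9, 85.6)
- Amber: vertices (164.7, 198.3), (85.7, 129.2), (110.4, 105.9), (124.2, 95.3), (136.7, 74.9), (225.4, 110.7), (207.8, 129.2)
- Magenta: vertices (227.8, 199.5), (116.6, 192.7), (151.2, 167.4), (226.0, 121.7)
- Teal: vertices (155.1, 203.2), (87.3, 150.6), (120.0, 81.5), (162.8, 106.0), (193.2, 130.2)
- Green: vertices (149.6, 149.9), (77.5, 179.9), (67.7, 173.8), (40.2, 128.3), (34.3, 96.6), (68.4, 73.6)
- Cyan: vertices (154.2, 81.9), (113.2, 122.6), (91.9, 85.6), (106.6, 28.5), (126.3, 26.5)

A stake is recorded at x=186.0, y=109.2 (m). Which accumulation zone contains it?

Amber

Cast a ray rightward from (186.0, 109.2). For each polygon, the edges (by vertex number in listed order) whose endpoints lie on opposite sides of y = 109.2, where each meets that height, and whether that is right or left of the point:
Blue: 2–3 at x≈18.02 (left), 6–1 at x≈133.66 (left) → 0 crossings.
Amber: 2–3 at x≈106.90 (left), 5–6 at x≈221.68 (right) → 1 crossing.
Magenta: no edge straddles that height → 0 crossings.
Teal: 2–3 at x≈106.89 (left), 4–5 at x≈166.82 (left) → 0 crossings.
Green: 4–5 at x≈36.65 (left), 6–1 at x≈106.29 (left) → 0 crossings.
Cyan: 1–2 at x≈126.70 (left), 2–3 at x≈105.49 (left) → 0 crossings.
Only Amber has an odd count, so the point is inside Amber.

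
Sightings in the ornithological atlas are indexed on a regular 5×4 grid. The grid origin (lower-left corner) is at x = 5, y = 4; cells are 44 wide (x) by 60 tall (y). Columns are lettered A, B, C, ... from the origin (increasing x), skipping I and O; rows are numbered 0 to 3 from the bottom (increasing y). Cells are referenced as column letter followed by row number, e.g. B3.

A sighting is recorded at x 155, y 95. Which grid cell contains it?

Column index: ⌊(155 − 5) / 44⌋ = ⌊3.409⌋ = 3 → column D
Row offset from origin: ⌊(95 − 4) / 60⌋ = ⌊1.517⌋ = 1 → row 1

D1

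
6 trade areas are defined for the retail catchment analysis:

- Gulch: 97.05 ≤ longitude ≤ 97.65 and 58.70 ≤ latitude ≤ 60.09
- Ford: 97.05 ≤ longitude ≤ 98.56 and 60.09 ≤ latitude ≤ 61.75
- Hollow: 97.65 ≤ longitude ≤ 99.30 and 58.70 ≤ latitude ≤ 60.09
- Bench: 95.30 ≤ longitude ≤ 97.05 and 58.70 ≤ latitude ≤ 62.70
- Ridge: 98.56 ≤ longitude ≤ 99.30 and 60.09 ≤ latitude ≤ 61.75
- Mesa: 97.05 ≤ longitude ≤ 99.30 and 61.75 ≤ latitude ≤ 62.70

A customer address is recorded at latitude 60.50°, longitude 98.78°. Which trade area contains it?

The point has longitude = 98.78 and latitude = 60.50.
Only Ridge satisfies 98.56 ≤ longitude ≤ 99.30 and 60.09 ≤ latitude ≤ 61.75.

Ridge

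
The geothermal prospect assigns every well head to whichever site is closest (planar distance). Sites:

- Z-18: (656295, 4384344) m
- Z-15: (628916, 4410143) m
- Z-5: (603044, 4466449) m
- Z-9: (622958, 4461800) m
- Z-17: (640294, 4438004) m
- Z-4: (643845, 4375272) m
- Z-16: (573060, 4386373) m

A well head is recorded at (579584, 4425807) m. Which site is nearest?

Squared distances to each site:
Z-18: 7603757890.000; Z-15: 2679007120.000; Z-5: 2202143764.000; Z-9: 3176799925.000; Z-17: 3834470909.000; Z-4: 6683262346.000; Z-16: 1597602932.000.
Minimum at Z-16.

Z-16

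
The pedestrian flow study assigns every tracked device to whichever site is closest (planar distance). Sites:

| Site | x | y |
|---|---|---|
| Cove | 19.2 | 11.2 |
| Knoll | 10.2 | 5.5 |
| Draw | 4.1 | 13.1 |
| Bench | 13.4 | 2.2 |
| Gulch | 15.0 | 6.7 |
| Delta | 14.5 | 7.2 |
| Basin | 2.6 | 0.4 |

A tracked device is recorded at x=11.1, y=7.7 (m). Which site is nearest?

Knoll

Squared distances to each site:
Cove: 77.860; Knoll: 5.650; Draw: 78.160; Bench: 35.540; Gulch: 16.210; Delta: 11.810; Basin: 125.540.
Minimum at Knoll.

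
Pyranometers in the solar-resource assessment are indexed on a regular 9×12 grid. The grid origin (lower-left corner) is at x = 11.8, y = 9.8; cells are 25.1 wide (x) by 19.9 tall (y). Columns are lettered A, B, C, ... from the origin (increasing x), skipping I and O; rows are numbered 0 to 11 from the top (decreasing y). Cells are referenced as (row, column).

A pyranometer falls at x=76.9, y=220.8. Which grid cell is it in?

Column index: ⌊(76.9 − 11.8) / 25.1⌋ = ⌊2.594⌋ = 2 → column C
Row offset from origin: ⌊(220.8 − 9.8) / 19.9⌋ = ⌊10.603⌋ = 10 → row 1 (counted from top)

(1, C)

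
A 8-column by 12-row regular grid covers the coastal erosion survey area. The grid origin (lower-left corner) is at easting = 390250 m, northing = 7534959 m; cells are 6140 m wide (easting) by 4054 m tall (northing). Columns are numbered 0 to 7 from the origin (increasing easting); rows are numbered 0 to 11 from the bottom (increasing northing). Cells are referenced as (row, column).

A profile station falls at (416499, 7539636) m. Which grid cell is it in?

(1, 4)

Column index: ⌊(416499 − 390250) / 6140⌋ = ⌊4.275⌋ = 4
Row offset from origin: ⌊(7539636 − 7534959) / 4054⌋ = ⌊1.154⌋ = 1 → row 1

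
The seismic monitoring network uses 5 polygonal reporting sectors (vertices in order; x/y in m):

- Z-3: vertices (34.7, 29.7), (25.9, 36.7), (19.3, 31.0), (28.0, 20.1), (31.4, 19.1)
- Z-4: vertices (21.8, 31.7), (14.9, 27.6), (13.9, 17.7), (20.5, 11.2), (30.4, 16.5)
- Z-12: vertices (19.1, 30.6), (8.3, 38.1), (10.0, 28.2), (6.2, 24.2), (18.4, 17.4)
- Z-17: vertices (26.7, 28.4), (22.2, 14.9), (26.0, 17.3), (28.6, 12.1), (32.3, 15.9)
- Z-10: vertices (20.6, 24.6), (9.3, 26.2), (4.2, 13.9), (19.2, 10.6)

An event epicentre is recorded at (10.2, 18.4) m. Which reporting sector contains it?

Cast a ray rightward from (10.2, 18.4). For each polygon, the edges (by vertex number in listed order) whose endpoints lie on opposite sides of y = 18.4, where each meets that height, and whether that is right or left of the point:
Z-3: no edge straddles that height → 0 crossings.
Z-4: 2–3 at x≈13.97 (right), 5–1 at x≈29.32 (right) → 2 crossings.
Z-12: 4–5 at x≈16.61 (right), 5–1 at x≈18.45 (right) → 2 crossings.
Z-17: 1–2 at x≈23.37 (right), 5–1 at x≈31.18 (right) → 2 crossings.
Z-10: 2–3 at x≈6.07 (left), 4–1 at x≈19.98 (right) → 1 crossing.
Only Z-10 has an odd count, so the point is inside Z-10.

Z-10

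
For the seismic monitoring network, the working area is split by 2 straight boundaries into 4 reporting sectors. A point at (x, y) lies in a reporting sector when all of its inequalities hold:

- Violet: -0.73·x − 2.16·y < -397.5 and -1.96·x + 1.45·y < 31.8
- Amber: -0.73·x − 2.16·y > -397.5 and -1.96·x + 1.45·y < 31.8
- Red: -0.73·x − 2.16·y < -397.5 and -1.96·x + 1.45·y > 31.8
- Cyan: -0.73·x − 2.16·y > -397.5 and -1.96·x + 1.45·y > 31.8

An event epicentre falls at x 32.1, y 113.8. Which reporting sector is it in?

Cyan

-0.73·32.1 − 2.16·113.8 = -269.241, which is > -397.5
-1.96·32.1 + 1.45·113.8 = 102.094, which is > 31.8
This sign pattern matches Cyan.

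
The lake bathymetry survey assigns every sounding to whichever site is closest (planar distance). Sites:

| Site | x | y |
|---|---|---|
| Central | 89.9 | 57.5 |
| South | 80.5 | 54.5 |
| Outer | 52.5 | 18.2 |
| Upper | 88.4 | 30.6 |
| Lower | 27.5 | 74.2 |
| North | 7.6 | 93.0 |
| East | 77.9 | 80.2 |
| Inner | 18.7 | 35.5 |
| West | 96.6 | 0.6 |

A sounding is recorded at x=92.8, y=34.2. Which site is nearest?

Upper

Squared distances to each site:
Central: 551.300; South: 563.380; Outer: 1880.090; Upper: 32.320; Lower: 5864.090; North: 10716.480; East: 2338.010; Inner: 5492.500; West: 1143.400.
Minimum at Upper.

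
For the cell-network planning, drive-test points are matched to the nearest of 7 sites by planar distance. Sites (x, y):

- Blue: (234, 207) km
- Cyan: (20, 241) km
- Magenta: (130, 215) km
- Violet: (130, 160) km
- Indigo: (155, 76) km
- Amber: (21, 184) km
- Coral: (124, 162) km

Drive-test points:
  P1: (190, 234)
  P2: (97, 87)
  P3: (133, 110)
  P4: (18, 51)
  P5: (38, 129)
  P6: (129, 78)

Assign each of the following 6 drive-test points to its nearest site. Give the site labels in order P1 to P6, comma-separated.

P1 → Blue (d²=2665.00)
P2 → Indigo (d²=3485.00)
P3 → Indigo (d²=1640.00)
P4 → Amber (d²=17698.00)
P5 → Amber (d²=3314.00)
P6 → Indigo (d²=680.00)

Blue, Indigo, Indigo, Amber, Amber, Indigo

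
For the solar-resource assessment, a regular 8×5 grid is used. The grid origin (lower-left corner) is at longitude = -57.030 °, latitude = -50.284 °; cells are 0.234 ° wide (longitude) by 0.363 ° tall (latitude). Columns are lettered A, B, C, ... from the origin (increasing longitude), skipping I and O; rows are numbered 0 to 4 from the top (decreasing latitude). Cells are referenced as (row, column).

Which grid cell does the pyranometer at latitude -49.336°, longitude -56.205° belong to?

(2, D)

Column index: ⌊(-56.205 − -57.030) / 0.234⌋ = ⌊3.526⌋ = 3 → column D
Row offset from origin: ⌊(-49.336 − -50.284) / 0.363⌋ = ⌊2.612⌋ = 2 → row 2 (counted from top)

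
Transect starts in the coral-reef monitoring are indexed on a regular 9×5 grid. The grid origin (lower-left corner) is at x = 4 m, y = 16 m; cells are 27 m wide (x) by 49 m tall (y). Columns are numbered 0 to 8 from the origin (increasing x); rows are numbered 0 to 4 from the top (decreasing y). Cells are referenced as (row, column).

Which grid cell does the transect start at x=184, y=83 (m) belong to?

(3, 6)

Column index: ⌊(184 − 4) / 27⌋ = ⌊6.667⌋ = 6
Row offset from origin: ⌊(83 − 16) / 49⌋ = ⌊1.367⌋ = 1 → row 3 (counted from top)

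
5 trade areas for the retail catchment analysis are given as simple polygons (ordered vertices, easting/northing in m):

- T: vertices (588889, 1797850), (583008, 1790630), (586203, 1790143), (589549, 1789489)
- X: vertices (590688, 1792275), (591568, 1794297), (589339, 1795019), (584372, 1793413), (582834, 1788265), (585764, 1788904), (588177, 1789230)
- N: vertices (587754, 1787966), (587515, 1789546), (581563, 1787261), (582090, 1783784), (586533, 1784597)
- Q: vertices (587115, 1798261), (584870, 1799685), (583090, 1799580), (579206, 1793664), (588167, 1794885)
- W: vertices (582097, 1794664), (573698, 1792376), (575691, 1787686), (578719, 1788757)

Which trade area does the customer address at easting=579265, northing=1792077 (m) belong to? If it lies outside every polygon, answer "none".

W

Cast a ray rightward from (579265, 1792077). For each polygon, the edges (by vertex number in listed order) whose endpoints lie on opposite sides of northing = 1792077, where each meets that height, and whether that is right or left of the point:
T: 1–2 at easting≈584186.6 (right), 4–1 at easting≈589344.7 (right) → 2 crossings.
X: 4–5 at easting≈583972.9 (right), 7–1 at easting≈590524.7 (right) → 2 crossings.
N: no edge straddles that height → 0 crossings.
Q: no edge straddles that height → 0 crossings.
W: 2–3 at easting≈573825.1 (left), 4–1 at easting≈580617.6 (right) → 1 crossing.
Only W has an odd count, so the point is inside W.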